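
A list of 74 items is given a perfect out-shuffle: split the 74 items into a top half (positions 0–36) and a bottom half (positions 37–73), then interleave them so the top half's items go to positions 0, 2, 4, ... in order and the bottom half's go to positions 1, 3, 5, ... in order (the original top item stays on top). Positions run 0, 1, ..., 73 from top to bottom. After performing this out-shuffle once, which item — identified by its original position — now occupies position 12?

6

Work backwards from position 12, undoing one out-shuffle at a time:
12 ← 6
So the item now at position 12 started at position 6.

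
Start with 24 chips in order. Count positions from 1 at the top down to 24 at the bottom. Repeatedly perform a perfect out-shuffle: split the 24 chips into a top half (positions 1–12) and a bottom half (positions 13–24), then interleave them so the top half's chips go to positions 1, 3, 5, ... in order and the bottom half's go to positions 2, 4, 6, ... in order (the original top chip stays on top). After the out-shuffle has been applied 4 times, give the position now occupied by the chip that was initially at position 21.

22

Track the chip's position through each out-shuffle:
21 → 18 → 12 → 23 → 22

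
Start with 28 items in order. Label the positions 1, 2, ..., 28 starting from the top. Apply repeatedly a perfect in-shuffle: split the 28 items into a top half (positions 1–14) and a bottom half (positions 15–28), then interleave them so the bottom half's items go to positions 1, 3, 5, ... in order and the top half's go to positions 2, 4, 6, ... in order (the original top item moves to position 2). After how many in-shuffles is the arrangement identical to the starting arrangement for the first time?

The in-shuffle permutes the 28 positions with cycle lengths [28].
Every item is home exactly when every cycle has completed a whole number of laps, i.e. after lcm(28) = 28 in-shuffles.

28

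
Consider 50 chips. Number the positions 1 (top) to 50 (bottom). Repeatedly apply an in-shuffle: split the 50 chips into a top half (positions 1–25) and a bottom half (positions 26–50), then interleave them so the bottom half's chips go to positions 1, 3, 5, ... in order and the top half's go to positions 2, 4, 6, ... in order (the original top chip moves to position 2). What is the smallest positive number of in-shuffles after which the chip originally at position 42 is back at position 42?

8

Follow position 42 under repeated in-shuffles:
42 → 33 → 15 → 30 → 9 → 18 → 36 → 21 → 42
It first returns after 8 in-shuffles.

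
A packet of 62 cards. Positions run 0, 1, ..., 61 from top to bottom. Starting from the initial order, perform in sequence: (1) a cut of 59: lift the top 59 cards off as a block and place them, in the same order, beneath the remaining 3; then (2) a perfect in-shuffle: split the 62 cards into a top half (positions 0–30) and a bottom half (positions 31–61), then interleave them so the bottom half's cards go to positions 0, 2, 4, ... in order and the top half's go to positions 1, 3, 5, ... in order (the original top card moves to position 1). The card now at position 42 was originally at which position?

Undo the operations in reverse order, starting from position 42:
  undo op 2 (in-shuffle, from bottom half): 42 ← 52
  undo op 1 (cut 59): 52 ← 49
So the card at position 42 came from original position 49.

49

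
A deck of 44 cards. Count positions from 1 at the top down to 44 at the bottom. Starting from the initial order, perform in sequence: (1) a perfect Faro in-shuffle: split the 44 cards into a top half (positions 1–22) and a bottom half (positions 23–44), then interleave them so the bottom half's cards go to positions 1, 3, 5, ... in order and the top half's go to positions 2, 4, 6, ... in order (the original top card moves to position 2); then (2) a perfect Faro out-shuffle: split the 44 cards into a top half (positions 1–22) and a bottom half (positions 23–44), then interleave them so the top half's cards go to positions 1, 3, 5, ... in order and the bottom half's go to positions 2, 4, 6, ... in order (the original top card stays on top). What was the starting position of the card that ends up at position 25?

29

Undo the operations in reverse order, starting from position 25:
  undo op 2 (out-shuffle, from top half): 25 ← 13
  undo op 1 (in-shuffle, from bottom half): 13 ← 29
So the card at position 25 came from original position 29.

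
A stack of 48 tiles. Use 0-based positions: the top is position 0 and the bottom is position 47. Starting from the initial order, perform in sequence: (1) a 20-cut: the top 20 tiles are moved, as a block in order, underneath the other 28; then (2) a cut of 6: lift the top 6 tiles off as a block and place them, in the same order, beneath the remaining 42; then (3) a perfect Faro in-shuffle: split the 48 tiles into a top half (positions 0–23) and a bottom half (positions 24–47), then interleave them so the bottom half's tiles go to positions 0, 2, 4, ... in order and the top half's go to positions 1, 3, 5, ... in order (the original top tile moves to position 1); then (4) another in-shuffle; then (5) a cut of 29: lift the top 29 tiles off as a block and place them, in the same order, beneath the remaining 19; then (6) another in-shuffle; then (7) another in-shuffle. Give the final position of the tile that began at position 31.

Track the tile from position 31 forward through each operation:
  after op 1 (cut 20): 31 → 11
  after op 2 (cut 6): 11 → 5
  after op 3 (in-shuffle): 5 → 11
  after op 4 (in-shuffle): 11 → 23
  after op 5 (cut 29): 23 → 42
  after op 6 (in-shuffle): 42 → 36
  after op 7 (in-shuffle): 36 → 24

24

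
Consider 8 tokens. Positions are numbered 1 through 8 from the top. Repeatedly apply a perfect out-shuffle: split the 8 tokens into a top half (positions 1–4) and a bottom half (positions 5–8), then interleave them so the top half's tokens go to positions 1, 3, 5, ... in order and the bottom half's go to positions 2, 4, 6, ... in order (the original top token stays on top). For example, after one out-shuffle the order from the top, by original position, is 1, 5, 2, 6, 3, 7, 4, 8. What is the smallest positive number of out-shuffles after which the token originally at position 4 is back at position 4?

Follow position 4 under repeated out-shuffles:
4 → 7 → 6 → 4
It first returns after 3 out-shuffles.

3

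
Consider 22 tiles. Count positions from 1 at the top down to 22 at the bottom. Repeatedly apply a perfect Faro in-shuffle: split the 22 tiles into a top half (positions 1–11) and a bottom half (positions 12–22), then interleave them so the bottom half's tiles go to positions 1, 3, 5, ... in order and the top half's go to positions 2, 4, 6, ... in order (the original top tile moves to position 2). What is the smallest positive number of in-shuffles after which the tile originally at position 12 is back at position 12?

Follow position 12 under repeated in-shuffles:
12 → 1 → 2 → 4 → 8 → 16 → 9 → 18 → 13 → 3 → 6 → 12
It first returns after 11 in-shuffles.

11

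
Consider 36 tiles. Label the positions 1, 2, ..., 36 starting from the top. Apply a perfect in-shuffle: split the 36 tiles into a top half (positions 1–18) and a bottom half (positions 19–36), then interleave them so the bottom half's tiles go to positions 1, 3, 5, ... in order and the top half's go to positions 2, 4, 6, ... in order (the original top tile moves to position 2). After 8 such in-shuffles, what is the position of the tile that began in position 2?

31

Track the tile's position through each in-shuffle:
2 → 4 → 8 → 16 → 32 → 27 → 17 → 34 → 31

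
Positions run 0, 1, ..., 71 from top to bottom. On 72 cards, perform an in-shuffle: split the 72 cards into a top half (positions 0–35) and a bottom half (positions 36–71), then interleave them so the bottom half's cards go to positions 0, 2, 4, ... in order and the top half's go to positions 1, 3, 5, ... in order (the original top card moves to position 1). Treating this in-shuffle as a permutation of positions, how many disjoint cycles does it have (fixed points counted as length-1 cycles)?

8

Trace each unvisited position around until it returns:
(0 1 3 7 15 31 63 54 36) (2 5 11 23 47 22 45 18 37) (4 9 19 39 6 13 27 55 38) (8 17 35 71 70 68 64 56 40) (10 21 43 14 29 59 46 20 41) (12 25 51 30 61 50 28 57 42) (16 33 67 62 52 32 65 58 44) (24 49 26 53 34 69 66 60 48)
8 cycles in total.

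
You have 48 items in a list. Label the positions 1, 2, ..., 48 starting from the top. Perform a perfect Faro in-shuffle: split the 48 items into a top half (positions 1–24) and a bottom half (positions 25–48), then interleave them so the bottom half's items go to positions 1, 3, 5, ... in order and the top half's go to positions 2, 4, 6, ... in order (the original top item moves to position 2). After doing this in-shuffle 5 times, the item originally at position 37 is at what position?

Track the item's position through each in-shuffle:
37 → 25 → 1 → 2 → 4 → 8

8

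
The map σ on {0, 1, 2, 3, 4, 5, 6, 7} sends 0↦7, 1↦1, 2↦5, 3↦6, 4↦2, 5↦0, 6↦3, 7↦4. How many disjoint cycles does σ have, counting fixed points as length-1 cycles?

3

Cycle decomposition: (0 7 4 2 5) (1) (3 6).
3 cycles.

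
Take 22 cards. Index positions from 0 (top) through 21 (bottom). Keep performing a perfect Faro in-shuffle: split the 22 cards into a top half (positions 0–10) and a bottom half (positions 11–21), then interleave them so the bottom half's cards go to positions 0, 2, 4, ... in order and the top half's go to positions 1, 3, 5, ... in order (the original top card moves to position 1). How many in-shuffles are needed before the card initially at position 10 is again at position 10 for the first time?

11

Follow position 10 under repeated in-shuffles:
10 → 21 → 20 → 18 → 14 → 6 → 13 → 4 → 9 → 19 → 16 → 10
It first returns after 11 in-shuffles.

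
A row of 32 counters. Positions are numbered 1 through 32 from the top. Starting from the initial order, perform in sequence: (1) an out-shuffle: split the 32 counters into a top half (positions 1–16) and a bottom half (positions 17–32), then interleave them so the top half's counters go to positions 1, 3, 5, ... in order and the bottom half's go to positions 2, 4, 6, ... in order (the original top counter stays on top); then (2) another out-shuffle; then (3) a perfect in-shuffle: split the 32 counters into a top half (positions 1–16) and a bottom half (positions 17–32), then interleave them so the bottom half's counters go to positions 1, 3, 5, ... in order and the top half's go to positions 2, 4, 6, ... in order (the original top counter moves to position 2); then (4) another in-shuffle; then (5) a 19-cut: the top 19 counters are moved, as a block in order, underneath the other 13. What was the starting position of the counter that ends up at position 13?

26

Undo the operations in reverse order, starting from position 13:
  undo op 5 (cut 19): 13 ← 32
  undo op 4 (in-shuffle, from top half): 32 ← 16
  undo op 3 (in-shuffle, from top half): 16 ← 8
  undo op 2 (out-shuffle, from bottom half): 8 ← 20
  undo op 1 (out-shuffle, from bottom half): 20 ← 26
So the counter at position 13 came from original position 26.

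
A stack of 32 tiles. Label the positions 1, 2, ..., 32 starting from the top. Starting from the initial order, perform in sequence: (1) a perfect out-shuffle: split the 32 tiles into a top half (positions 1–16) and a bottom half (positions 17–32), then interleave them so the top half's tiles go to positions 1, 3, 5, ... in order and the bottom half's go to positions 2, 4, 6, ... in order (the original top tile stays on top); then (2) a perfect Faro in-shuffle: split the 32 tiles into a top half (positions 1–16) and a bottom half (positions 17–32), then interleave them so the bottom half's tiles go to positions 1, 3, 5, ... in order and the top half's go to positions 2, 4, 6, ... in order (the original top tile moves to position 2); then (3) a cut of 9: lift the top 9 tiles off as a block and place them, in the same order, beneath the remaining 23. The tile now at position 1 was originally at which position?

Undo the operations in reverse order, starting from position 1:
  undo op 3 (cut 9): 1 ← 10
  undo op 2 (in-shuffle, from top half): 10 ← 5
  undo op 1 (out-shuffle, from top half): 5 ← 3
So the tile at position 1 came from original position 3.

3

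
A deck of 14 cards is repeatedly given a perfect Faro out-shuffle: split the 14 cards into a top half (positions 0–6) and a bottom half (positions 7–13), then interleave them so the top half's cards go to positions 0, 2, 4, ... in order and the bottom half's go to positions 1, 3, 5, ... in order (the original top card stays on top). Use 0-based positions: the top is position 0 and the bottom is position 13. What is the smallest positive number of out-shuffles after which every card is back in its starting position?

12

The out-shuffle permutes the 14 positions with cycle lengths [1, 1, 12].
Every card is home exactly when every cycle has completed a whole number of laps, i.e. after lcm(1, 12) = 12 out-shuffles.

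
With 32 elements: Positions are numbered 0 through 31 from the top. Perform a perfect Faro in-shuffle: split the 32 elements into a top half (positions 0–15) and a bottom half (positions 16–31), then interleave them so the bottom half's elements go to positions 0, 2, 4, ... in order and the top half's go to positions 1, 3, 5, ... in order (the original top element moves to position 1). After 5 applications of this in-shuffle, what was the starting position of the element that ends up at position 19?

Work backwards from position 19, undoing one in-shuffle at a time:
19 ← 9 ← 4 ← 18 ← 25 ← 12
So the element now at position 19 started at position 12.

12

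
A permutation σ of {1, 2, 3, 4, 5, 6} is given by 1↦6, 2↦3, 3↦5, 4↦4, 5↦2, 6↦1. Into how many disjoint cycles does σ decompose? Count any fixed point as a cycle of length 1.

3

Cycle decomposition: (1 6) (2 3 5) (4).
3 cycles.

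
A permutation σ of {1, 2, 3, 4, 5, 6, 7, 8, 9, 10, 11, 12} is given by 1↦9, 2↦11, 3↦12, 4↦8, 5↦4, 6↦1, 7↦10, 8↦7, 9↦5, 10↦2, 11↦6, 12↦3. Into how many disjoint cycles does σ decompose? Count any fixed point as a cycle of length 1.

Cycle decomposition: (1 9 5 4 8 7 10 2 11 6) (3 12).
2 cycles.

2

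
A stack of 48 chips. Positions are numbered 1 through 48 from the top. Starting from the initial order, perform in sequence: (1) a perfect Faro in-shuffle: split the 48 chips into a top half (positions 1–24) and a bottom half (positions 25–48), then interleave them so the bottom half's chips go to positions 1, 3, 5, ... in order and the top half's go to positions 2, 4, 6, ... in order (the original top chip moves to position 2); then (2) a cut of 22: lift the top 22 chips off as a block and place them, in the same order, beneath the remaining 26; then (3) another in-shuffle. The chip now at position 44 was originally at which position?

Undo the operations in reverse order, starting from position 44:
  undo op 3 (in-shuffle, from top half): 44 ← 22
  undo op 2 (cut 22): 22 ← 44
  undo op 1 (in-shuffle, from top half): 44 ← 22
So the chip at position 44 came from original position 22.

22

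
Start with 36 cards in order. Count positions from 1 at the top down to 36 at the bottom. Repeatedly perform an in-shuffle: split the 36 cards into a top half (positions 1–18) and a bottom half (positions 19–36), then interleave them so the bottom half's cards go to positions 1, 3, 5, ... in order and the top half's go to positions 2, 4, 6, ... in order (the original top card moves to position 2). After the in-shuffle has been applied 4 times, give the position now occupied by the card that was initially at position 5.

Track the card's position through each in-shuffle:
5 → 10 → 20 → 3 → 6

6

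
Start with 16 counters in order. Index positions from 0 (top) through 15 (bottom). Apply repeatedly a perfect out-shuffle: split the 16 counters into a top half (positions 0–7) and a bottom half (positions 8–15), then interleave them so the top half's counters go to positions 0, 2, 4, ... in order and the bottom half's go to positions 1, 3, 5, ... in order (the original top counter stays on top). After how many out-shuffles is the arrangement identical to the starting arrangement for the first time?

4

The out-shuffle permutes the 16 positions with cycle lengths [1, 1, 2, 4, 4, 4].
Every counter is home exactly when every cycle has completed a whole number of laps, i.e. after lcm(1, 2, 4) = 4 out-shuffles.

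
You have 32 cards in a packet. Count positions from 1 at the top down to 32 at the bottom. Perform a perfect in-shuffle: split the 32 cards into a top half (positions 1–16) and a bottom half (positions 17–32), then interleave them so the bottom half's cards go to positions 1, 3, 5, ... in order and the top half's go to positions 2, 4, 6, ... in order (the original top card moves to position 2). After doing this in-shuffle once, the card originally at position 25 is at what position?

Track the card's position through each in-shuffle:
25 → 17

17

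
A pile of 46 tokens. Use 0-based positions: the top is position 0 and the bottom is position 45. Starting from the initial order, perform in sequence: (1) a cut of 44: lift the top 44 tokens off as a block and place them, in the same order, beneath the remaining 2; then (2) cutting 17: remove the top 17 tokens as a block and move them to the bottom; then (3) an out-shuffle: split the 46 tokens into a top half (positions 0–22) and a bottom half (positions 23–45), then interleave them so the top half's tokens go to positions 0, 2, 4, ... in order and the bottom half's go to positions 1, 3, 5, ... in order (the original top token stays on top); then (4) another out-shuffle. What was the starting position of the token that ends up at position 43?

37

Undo the operations in reverse order, starting from position 43:
  undo op 4 (out-shuffle, from bottom half): 43 ← 44
  undo op 3 (out-shuffle, from top half): 44 ← 22
  undo op 2 (cut 17): 22 ← 39
  undo op 1 (cut 44): 39 ← 37
So the token at position 43 came from original position 37.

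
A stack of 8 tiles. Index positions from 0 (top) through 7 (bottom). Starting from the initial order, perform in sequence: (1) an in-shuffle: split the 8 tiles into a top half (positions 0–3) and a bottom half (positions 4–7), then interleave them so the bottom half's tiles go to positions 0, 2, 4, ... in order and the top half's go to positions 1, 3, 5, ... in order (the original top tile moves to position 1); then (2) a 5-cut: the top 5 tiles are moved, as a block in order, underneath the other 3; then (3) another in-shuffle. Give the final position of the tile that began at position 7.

3

Track the tile from position 7 forward through each operation:
  after op 1 (in-shuffle): 7 → 6
  after op 2 (cut 5): 6 → 1
  after op 3 (in-shuffle): 1 → 3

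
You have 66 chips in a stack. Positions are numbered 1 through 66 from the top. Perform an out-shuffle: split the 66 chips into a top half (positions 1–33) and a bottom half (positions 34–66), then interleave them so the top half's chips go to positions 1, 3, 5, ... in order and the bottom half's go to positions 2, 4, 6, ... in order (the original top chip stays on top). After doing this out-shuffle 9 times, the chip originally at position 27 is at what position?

53

Track the chip's position through each out-shuffle:
27 → 53 → 40 → 14 → 27 → 53 → 40 → 14 → 27 → 53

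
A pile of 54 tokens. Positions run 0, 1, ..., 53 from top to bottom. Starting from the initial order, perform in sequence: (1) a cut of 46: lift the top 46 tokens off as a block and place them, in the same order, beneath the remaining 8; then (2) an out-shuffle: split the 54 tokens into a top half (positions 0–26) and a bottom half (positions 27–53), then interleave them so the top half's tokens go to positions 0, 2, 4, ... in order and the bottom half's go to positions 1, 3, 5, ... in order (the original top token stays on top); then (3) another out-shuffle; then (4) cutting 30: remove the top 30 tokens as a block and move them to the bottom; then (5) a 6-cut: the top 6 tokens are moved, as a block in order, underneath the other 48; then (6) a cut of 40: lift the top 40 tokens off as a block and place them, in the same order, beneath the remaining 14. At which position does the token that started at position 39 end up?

Track the token from position 39 forward through each operation:
  after op 1 (cut 46): 39 → 47
  after op 2 (out-shuffle): 47 → 41
  after op 3 (out-shuffle): 41 → 29
  after op 4 (cut 30): 29 → 53
  after op 5 (cut 6): 53 → 47
  after op 6 (cut 40): 47 → 7

7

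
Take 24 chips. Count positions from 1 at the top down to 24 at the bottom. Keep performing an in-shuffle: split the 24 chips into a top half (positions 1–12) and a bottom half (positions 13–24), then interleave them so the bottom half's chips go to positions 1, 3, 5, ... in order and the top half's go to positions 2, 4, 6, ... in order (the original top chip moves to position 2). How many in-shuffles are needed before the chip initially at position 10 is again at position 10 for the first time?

Follow position 10 under repeated in-shuffles:
10 → 20 → 15 → 5 → 10
It first returns after 4 in-shuffles.

4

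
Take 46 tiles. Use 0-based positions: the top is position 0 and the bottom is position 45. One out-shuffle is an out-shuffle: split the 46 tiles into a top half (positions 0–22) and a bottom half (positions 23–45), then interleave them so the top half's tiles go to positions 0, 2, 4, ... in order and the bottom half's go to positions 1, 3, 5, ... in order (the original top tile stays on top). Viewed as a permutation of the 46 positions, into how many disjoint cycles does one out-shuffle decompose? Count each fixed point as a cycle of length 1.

9

Trace each unvisited position around until it returns:
(0) (1 2 4 8 16 32 ... len 12) (3 6 12 24) (5 10 20 40 35 25) (7 14 28 11 22 44 ... len 12) (9 18 36 27) (15 30) (21 42 39 33) ... plus 1 more
9 cycles in total.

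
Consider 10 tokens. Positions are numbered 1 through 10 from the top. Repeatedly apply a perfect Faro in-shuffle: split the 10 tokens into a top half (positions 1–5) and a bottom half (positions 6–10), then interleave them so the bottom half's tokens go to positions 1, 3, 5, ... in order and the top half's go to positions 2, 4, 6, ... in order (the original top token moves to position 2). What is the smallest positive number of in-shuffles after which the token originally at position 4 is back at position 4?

10

Follow position 4 under repeated in-shuffles:
4 → 8 → 5 → 10 → 9 → 7 → 3 → 6 → 1 → 2 → 4
It first returns after 10 in-shuffles.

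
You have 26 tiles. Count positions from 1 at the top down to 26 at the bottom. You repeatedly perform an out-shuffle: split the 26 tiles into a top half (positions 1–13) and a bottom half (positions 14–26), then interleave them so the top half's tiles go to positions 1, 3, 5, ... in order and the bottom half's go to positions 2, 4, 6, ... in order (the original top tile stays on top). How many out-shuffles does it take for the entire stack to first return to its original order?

The out-shuffle permutes the 26 positions with cycle lengths [1, 1, 4, 20].
Every tile is home exactly when every cycle has completed a whole number of laps, i.e. after lcm(1, 4, 20) = 20 out-shuffles.

20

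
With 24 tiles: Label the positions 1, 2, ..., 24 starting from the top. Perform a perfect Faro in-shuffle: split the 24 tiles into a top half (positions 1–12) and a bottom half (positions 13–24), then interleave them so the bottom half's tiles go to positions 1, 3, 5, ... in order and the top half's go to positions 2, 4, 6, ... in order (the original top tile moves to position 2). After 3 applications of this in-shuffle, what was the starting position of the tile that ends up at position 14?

Work backwards from position 14, undoing one in-shuffle at a time:
14 ← 7 ← 16 ← 8
So the tile now at position 14 started at position 8.

8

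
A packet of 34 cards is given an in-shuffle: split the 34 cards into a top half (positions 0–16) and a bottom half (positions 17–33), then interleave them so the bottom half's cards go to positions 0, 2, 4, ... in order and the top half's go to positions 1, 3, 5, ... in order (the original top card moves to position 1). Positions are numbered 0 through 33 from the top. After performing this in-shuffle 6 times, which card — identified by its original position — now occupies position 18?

Work backwards from position 18, undoing one in-shuffle at a time:
18 ← 26 ← 30 ← 32 ← 33 ← 16 ← 25
So the card now at position 18 started at position 25.

25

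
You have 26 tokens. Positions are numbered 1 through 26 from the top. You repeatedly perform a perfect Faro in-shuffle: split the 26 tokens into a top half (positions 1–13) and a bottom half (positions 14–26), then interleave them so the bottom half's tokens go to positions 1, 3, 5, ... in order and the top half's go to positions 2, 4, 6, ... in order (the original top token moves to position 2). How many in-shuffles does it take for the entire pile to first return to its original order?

The in-shuffle permutes the 26 positions with cycle lengths [2, 6, 18].
Every token is home exactly when every cycle has completed a whole number of laps, i.e. after lcm(2, 6, 18) = 18 in-shuffles.

18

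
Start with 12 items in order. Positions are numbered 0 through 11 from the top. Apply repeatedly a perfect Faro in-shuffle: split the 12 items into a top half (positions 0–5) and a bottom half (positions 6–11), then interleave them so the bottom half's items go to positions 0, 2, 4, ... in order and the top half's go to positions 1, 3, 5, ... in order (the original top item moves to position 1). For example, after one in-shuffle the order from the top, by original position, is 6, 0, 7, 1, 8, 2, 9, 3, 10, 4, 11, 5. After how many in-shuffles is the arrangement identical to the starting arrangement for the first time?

The in-shuffle permutes the 12 positions with cycle lengths [12].
Every item is home exactly when every cycle has completed a whole number of laps, i.e. after lcm(12) = 12 in-shuffles.

12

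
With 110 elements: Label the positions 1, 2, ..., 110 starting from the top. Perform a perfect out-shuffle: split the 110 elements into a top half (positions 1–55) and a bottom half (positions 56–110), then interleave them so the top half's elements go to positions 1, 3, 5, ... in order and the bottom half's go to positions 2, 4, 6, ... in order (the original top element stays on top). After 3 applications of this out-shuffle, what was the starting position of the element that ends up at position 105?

Work backwards from position 105, undoing one out-shuffle at a time:
105 ← 53 ← 27 ← 14
So the element now at position 105 started at position 14.

14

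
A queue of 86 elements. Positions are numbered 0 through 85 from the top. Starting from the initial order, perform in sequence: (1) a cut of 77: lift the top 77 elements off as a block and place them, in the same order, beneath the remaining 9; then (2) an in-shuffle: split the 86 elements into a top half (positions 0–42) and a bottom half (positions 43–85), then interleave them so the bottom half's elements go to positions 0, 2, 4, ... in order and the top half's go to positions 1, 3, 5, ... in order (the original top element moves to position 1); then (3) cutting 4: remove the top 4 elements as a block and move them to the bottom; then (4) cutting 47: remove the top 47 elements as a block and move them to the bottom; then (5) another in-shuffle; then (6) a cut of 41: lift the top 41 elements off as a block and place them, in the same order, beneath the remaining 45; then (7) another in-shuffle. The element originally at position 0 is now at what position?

Track the element from position 0 forward through each operation:
  after op 1 (cut 77): 0 → 9
  after op 2 (in-shuffle): 9 → 19
  after op 3 (cut 4): 19 → 15
  after op 4 (cut 47): 15 → 54
  after op 5 (in-shuffle): 54 → 22
  after op 6 (cut 41): 22 → 67
  after op 7 (in-shuffle): 67 → 48

48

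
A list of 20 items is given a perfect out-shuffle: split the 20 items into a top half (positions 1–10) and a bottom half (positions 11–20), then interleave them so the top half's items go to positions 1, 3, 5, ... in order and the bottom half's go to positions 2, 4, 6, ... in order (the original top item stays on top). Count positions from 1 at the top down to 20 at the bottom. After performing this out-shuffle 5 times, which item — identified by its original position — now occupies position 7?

Work backwards from position 7, undoing one out-shuffle at a time:
7 ← 4 ← 12 ← 16 ← 18 ← 19
So the item now at position 7 started at position 19.

19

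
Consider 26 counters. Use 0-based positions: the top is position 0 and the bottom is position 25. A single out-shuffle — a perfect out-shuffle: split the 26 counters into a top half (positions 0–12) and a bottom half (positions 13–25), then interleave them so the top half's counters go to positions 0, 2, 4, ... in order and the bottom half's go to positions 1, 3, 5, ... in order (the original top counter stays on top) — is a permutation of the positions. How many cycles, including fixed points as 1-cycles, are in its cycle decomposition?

Trace each unvisited position around until it returns:
(0) (1 2 4 8 16 7 ... len 20) (5 10 20 15) (25)
4 cycles in total.

4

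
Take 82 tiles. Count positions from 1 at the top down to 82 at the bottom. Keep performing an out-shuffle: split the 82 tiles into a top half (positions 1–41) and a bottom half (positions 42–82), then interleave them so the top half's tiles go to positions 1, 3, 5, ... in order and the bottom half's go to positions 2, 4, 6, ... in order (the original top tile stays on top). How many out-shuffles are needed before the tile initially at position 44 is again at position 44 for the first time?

54

Follow position 44 under repeated out-shuffles:
44 → 6 → 11 → 21 → 41 → 81 → 80 → 78 → ... → 44 (length 54)
It first returns after 54 out-shuffles.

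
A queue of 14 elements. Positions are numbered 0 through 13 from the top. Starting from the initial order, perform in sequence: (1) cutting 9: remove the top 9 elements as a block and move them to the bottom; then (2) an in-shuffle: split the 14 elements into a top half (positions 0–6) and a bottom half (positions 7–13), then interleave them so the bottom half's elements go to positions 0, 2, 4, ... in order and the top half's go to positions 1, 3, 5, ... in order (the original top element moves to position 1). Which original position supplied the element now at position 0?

Undo the operations in reverse order, starting from position 0:
  undo op 2 (in-shuffle, from bottom half): 0 ← 7
  undo op 1 (cut 9): 7 ← 2
So the element at position 0 came from original position 2.

2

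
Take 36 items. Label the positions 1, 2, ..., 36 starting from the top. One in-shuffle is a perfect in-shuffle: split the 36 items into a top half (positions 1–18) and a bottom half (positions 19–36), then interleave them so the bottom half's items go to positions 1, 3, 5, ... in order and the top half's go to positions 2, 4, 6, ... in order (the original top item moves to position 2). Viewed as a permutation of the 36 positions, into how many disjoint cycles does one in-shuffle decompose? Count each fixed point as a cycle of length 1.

Trace each unvisited position around until it returns:
(1 2 4 8 16 32 ... len 36)
1 cycle in total.

1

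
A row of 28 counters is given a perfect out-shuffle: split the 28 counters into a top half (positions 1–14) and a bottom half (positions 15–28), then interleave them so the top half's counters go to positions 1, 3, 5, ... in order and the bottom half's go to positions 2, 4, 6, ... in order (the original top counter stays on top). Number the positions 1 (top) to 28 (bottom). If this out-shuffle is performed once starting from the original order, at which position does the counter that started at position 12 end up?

23

Track the counter's position through each out-shuffle:
12 → 23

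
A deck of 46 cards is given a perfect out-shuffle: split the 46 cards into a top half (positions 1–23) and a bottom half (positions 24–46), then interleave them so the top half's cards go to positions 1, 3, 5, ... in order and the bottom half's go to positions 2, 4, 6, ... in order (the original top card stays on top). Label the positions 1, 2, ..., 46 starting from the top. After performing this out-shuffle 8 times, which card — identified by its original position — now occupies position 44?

14

Work backwards from position 44, undoing one out-shuffle at a time:
44 ← 45 ← 23 ← 12 ← 29 ← 15 ← 8 ← 27 ← 14
So the card now at position 44 started at position 14.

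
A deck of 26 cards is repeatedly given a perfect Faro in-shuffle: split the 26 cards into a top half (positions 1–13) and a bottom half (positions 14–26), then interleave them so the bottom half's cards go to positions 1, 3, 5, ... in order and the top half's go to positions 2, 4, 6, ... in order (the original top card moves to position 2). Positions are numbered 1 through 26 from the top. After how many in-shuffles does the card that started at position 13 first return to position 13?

18

Follow position 13 under repeated in-shuffles:
13 → 26 → 25 → 23 → 19 → 11 → 22 → 17 → 7 → 14 → 1 → 2 → 4 → 8 → 16 → 5 → 10 → 20 → 13
It first returns after 18 in-shuffles.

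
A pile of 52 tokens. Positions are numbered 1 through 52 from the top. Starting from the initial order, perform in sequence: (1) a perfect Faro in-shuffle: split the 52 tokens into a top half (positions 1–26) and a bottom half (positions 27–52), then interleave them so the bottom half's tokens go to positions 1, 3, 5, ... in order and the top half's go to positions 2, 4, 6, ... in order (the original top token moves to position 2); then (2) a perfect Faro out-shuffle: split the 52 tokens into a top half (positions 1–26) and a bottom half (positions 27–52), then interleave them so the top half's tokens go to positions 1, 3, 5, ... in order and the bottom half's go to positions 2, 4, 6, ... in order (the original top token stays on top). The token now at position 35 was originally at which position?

9

Undo the operations in reverse order, starting from position 35:
  undo op 2 (out-shuffle, from top half): 35 ← 18
  undo op 1 (in-shuffle, from top half): 18 ← 9
So the token at position 35 came from original position 9.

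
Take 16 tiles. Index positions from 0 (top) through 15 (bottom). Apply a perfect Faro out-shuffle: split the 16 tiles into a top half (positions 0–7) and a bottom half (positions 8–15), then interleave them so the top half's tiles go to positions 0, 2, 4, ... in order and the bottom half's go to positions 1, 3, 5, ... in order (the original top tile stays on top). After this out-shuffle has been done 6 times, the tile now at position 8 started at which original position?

2

Work backwards from position 8, undoing one out-shuffle at a time:
8 ← 4 ← 2 ← 1 ← 8 ← 4 ← 2
So the tile now at position 8 started at position 2.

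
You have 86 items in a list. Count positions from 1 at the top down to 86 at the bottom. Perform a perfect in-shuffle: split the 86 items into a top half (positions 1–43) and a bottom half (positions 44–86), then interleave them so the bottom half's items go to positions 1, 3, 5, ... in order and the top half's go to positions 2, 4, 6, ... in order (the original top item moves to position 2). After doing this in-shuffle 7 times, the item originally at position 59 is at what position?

70

Track the item's position through each in-shuffle:
59 → 31 → 62 → 37 → 74 → 61 → 35 → 70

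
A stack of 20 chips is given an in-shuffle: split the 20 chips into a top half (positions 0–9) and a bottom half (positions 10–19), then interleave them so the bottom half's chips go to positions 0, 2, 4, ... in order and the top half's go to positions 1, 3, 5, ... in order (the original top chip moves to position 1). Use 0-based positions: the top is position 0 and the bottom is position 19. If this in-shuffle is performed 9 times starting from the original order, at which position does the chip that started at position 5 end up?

Track the chip's position through each in-shuffle:
5 → 11 → 2 → 5 → 11 → 2 → 5 → 11 → 2 → 5

5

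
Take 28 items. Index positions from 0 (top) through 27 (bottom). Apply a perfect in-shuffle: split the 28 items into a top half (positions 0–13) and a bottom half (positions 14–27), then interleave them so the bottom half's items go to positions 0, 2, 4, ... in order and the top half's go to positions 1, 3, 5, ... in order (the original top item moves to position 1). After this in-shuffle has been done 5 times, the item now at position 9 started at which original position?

Work backwards from position 9, undoing one in-shuffle at a time:
9 ← 4 ← 16 ← 22 ← 25 ← 12
So the item now at position 9 started at position 12.

12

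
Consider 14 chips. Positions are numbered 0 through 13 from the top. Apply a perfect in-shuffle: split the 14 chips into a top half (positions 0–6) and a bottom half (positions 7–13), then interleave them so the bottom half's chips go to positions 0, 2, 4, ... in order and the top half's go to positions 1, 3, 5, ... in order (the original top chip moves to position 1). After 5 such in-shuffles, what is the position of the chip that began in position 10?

6

Track the chip's position through each in-shuffle:
10 → 6 → 13 → 12 → 10 → 6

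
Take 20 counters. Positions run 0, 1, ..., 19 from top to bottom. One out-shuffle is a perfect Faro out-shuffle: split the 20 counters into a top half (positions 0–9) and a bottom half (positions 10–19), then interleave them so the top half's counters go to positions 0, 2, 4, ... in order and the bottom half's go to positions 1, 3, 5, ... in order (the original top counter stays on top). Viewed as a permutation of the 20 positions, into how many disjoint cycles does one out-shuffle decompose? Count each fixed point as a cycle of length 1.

3

Trace each unvisited position around until it returns:
(0) (1 2 4 8 16 13 ... len 18) (19)
3 cycles in total.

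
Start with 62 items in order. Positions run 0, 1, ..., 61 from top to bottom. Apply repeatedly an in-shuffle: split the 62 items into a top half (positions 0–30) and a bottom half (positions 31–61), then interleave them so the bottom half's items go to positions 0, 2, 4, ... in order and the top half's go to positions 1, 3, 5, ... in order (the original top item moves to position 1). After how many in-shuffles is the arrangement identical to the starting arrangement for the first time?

The in-shuffle permutes the 62 positions with cycle lengths [2, 3, 3, 6, 6, 6, 6, 6, 6, 6, 6, 6].
Every item is home exactly when every cycle has completed a whole number of laps, i.e. after lcm(2, 3, 6) = 6 in-shuffles.

6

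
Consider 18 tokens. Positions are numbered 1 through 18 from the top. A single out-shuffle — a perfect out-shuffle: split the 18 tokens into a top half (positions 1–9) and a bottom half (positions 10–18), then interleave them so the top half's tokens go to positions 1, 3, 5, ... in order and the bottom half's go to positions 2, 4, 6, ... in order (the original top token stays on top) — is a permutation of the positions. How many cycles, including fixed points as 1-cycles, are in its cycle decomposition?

4

Trace each unvisited position around until it returns:
(1) (2 3 5 9 17 16 14 10) (4 7 13 8 15 12 6 11) (18)
4 cycles in total.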